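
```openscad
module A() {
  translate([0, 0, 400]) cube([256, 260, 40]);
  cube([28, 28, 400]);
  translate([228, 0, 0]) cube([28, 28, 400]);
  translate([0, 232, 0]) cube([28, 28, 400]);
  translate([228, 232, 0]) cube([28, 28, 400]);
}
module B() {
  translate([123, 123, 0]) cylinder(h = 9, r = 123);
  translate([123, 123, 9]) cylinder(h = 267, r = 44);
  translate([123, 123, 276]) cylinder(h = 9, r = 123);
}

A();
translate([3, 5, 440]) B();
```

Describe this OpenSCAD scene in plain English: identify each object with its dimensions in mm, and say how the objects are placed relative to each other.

A is a four-legged stool. The seat is a 256×260×40 mm slab whose top surface is at z = 440 mm; four square legs, each 28×28 mm in cross-section, run from the floor (z = 0) to the underside of the seat, each flush with a corner of the seat.

B is a spool: two coaxial disc flanges of radius 123 mm and thickness 9 mm, joined by a core cylinder of radius 44 mm and height 267 mm. The lower flange rests on z = 0 and the three cylinders share a vertical axis.

The spool is on top of the stool.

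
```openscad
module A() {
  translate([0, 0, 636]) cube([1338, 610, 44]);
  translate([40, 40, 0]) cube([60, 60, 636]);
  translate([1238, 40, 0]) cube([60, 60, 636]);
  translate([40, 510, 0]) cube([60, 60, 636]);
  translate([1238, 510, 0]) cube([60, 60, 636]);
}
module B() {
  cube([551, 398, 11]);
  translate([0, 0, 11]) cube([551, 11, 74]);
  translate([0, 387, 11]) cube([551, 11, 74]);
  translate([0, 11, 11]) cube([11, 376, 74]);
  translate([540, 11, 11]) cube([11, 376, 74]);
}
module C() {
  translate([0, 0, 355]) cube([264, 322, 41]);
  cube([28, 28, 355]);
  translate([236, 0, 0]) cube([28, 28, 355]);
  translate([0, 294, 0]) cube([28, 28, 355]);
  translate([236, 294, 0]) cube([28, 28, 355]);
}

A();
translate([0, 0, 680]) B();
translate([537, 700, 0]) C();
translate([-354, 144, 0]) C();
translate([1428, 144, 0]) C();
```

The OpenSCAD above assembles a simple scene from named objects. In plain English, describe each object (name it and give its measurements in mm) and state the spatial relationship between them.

A is a table with a 1338×610 mm rectangular top, 44 mm thick, top surface at z = 680 mm, supported by four 60×60 mm square legs, each inset 40 mm from the nearest pair of top edges, running from the floor.

B is an open-topped rectangular box: outside dimensions 551×398×85 mm, with a uniform wall and base thickness of 11 mm. The base is a full 551×398 slab on the floor; four walls sit on top of the base. The front and back walls (the −y and +y sides) span the full width; the two side walls fit between them.

C is a four-legged stool. The seat is a 264×322×41 mm slab whose top surface is at z = 396 mm; four square legs, each 28×28 mm in cross-section, run from the floor (z = 0) to the underside of the seat, each flush with a corner of the seat.

The open box is on top of the table. Three stools sit around the table at the +y, −x, +x sides.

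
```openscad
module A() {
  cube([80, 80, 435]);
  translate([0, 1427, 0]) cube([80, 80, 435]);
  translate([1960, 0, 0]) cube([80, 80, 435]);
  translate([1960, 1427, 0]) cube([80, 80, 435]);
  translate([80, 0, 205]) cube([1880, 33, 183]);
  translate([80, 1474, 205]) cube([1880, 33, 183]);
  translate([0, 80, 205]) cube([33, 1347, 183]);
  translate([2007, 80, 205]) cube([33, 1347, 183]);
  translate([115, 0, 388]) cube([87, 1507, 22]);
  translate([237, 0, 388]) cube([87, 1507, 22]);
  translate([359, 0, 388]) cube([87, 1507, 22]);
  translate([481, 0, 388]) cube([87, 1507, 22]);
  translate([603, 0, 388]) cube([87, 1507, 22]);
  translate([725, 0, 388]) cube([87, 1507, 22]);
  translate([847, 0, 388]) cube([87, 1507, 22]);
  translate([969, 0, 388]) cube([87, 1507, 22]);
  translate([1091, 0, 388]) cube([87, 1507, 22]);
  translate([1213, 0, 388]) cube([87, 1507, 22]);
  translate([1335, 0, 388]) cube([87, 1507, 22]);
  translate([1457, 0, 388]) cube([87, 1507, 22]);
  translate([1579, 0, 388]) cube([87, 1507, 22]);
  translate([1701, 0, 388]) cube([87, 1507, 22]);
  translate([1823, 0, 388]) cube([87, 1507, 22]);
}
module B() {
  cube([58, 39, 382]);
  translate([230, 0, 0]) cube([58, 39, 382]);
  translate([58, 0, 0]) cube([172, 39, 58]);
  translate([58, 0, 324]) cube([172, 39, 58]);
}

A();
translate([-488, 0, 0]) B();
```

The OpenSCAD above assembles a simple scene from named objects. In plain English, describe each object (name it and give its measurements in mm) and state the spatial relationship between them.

A is a bed frame 2040 mm long (x) by 1507 mm wide (y). Four 80×80 mm corner posts, 435 mm tall, at the corners of the footprint. Four rails of 33 mm thickness and 183 mm height run between adjacent posts with their undersides at z = 205 mm, their outer faces flush with the outside of the frame (the two x-running rails run between the posts' inner faces; the two y-running rails run between the posts' inner faces). 15 slats, each 87 mm wide (x) and 22 mm thick, lie across the top of the two x-running rails, running the full 1507 mm width of the frame in y; the slats are evenly spaced along x between the inner faces of the end posts with equal gaps (rounded down to the nearest mm) at the −x end and between each pair — any rounding remainder accumulates at the +x end.

B is a picture frame with a 172×266 mm rectangular opening (x by z) and a uniform 58 mm border on every side. Frame depth is 39 mm along y. It is built from two vertical stiles running the full outside height and two horizontal rails spanning the gap between the stiles.

The picture frame is on the floor beside the bed frame on its −x side.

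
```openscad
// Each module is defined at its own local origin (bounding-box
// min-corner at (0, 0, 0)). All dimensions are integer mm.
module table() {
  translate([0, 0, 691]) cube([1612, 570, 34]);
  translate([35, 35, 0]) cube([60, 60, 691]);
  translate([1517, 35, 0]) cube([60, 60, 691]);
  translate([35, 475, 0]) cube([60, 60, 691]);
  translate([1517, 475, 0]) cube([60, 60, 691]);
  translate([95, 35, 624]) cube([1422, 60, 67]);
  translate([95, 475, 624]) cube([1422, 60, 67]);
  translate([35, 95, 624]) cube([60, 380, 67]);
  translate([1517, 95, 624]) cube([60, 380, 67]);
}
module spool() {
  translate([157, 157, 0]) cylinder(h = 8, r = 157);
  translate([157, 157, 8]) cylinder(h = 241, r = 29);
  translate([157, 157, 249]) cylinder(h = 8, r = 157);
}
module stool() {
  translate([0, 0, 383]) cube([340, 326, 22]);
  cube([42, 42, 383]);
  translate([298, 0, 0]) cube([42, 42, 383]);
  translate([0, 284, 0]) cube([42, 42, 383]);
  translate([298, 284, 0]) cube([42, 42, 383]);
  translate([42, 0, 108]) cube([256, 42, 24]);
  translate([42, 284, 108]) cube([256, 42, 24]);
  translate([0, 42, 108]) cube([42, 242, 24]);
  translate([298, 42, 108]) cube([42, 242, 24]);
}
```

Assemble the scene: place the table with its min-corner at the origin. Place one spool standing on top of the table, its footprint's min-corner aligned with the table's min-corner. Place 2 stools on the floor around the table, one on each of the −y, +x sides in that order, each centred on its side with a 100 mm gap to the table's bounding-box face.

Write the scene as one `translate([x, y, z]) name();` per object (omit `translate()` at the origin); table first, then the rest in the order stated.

table();
translate([0, 0, 725]) spool();
translate([636, -426, 0]) stool();
translate([1712, 122, 0]) stool();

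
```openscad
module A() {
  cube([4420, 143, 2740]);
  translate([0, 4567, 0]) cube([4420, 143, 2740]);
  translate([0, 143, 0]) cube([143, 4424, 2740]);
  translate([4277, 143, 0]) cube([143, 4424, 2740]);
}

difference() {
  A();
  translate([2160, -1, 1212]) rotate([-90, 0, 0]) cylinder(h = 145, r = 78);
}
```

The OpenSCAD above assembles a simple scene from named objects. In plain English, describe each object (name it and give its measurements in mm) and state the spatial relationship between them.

A is a box-shaped house frame (walls only): outside footprint 4420×4710 mm, wall height 2740 mm, wall thickness 143 mm. The two y-facing walls run the full x-width; the two x-facing walls fit between the inner faces of the y-facing walls.

The house frame has a circular hole of radius 78 mm through its front wall, centred at (x = 2160, z = 1212).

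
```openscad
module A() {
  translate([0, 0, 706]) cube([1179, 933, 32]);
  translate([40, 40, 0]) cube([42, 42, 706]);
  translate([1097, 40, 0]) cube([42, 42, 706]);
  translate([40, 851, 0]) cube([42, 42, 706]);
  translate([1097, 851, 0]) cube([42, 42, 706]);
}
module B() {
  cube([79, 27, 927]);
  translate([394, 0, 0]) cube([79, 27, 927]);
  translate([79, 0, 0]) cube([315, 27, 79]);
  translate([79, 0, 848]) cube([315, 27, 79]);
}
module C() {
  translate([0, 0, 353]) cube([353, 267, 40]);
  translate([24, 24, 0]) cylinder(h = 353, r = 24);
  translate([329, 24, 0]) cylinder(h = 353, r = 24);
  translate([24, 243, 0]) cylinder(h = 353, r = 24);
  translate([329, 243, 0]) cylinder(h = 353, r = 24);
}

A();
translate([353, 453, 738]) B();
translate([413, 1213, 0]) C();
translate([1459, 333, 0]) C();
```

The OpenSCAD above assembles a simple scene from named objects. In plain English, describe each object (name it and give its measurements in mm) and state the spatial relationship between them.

A is a table with a 1179×933 mm rectangular top, 32 mm thick, top surface at z = 738 mm, supported by four 42×42 mm square legs, each inset 40 mm from the nearest pair of top edges, running from the floor.

B is a rectangular picture frame lying in the x–z plane (depth along y). The opening is 315 mm wide (x) by 769 mm tall (z), surrounded by a border 79 mm wide on all four sides. The frame is 27 mm deep and is made of two full-height vertical stiles with two horizontal rails fitted between them.

C is a four-legged stool. The seat is 353×267 mm, 40 mm thick, top at z = 393 mm. It stands on four round legs, each 48 mm in diameter, from z = 0 to the seat underside, each leg's axis is inset half a diameter from the nearest pair of seat edges (so the leg's bounding box is flush with the corner).

The picture frame is on top of the table, centred. Two stools sit around the table at the +y, +x sides.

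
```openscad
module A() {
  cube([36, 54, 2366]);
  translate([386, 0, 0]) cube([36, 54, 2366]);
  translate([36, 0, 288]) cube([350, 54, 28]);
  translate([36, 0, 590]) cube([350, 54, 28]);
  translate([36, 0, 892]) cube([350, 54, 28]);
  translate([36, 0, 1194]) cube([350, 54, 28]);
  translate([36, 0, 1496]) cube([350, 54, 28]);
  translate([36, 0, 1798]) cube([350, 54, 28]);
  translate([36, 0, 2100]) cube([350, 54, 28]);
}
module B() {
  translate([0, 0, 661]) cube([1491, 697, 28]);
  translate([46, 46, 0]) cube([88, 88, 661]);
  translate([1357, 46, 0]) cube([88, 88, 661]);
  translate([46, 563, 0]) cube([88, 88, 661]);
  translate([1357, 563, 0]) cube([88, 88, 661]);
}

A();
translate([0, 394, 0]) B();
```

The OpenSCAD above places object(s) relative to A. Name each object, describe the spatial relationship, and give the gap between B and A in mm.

A is a ladder. B is a table. The table is on the floor beside the ladder on its +y side. The gap between the table and the ladder is 340 mm.

The table's nearest face is 340 mm from the ladder's +y face.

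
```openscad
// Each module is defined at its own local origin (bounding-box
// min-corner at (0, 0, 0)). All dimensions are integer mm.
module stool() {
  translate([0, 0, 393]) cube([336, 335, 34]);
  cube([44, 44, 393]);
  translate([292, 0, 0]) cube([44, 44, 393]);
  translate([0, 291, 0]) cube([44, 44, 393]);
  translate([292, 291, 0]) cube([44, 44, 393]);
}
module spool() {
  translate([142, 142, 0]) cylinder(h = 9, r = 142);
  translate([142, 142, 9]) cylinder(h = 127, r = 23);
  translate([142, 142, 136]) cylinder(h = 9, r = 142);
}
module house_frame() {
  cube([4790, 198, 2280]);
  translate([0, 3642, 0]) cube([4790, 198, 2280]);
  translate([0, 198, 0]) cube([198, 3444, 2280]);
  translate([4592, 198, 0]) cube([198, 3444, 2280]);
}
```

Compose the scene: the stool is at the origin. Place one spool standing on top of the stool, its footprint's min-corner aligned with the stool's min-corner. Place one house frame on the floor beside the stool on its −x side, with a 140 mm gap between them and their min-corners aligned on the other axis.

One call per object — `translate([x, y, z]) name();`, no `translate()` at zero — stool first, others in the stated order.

stool();
translate([0, 0, 427]) spool();
translate([-4930, 0, 0]) house_frame();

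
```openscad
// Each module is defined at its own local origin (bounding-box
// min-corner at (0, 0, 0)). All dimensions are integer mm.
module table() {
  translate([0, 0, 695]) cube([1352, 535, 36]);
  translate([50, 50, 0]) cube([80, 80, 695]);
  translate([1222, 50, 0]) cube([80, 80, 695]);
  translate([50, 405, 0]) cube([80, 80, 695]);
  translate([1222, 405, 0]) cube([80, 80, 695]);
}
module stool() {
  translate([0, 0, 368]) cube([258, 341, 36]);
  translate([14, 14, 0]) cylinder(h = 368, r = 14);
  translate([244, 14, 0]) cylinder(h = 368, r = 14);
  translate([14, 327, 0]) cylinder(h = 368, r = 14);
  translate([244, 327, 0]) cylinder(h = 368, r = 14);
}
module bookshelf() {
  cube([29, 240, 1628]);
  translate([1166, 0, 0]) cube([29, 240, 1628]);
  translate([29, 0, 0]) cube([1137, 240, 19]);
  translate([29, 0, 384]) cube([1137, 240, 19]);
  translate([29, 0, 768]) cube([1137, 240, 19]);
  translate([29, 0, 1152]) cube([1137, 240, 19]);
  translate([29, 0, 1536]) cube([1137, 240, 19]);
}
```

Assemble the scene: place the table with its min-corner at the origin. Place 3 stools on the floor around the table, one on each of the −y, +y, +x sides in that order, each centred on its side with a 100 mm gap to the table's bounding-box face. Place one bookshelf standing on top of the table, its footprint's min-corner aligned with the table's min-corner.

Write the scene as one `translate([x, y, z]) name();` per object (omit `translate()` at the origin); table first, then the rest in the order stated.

table();
translate([547, -441, 0]) stool();
translate([547, 635, 0]) stool();
translate([1452, 97, 0]) stool();
translate([0, 0, 731]) bookshelf();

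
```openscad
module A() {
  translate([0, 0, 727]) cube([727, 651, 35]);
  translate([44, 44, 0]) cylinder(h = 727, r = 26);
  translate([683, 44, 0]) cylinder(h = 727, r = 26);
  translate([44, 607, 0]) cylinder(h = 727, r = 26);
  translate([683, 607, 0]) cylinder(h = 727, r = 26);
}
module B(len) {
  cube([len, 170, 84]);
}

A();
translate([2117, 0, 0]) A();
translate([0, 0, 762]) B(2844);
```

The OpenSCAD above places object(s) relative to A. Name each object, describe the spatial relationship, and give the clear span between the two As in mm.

A is a table. B is a beam. A beam spans the tops of two tables. The clear span between the two tables is 1390 mm.

Second table starts at x = 2117; first ends at x = 727; clear span = 2117 − 727 = 1390 mm.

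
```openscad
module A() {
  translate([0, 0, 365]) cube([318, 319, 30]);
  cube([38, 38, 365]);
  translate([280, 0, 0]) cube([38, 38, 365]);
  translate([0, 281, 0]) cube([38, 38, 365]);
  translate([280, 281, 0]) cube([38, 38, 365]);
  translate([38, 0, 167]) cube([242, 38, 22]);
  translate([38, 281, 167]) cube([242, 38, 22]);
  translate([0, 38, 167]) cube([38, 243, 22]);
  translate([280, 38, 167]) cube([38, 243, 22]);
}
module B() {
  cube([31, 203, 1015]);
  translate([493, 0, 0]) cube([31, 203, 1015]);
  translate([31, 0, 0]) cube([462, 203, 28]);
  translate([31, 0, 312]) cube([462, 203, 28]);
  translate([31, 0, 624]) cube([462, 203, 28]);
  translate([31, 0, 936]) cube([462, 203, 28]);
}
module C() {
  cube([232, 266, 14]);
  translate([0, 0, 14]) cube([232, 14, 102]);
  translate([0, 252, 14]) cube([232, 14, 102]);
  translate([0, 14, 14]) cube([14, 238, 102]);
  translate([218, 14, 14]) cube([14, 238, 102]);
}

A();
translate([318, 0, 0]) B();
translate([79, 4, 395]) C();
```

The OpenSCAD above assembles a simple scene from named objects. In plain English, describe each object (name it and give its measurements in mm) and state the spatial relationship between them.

A is a simple wooden stool: a rectangular seat 318 mm (x) by 319 mm (y), 30 mm thick, top face at z = 395 mm, on four square legs, each 38×38 mm in cross-section. The legs rest on z = 0, each flush with a corner of the seat. Four stretchers, 38 mm wide and 22 mm tall, connect adjacent legs with their undersides at z = 167 mm, each running between the inner faces of the legs it joins and aligned with the legs' outer faces on the other axis.

B is an open bookshelf. Two side panels, each 31 mm thick, 203 mm deep and 1015 mm tall, stand 524 mm apart (outside-to-outside). Between them sit 4 shelves, each 28 mm thick and 203 mm deep, spanning the full gap between the sides. The bottom shelf rests on the floor (its underside at z = 0) and the clear gap between one shelf's top and the next shelf's underside is 284 mm.

C is an open storage box with external size 232×266×116 mm and wall thickness 14 mm (the base is also 14 mm thick). The base covers the whole footprint; the four walls stand on the base, with the y-facing walls full-width and the x-facing walls fitting between their inner faces.

The bookshelf is against the stool's +x side, with their −y faces flush. The open box is on top of the stool.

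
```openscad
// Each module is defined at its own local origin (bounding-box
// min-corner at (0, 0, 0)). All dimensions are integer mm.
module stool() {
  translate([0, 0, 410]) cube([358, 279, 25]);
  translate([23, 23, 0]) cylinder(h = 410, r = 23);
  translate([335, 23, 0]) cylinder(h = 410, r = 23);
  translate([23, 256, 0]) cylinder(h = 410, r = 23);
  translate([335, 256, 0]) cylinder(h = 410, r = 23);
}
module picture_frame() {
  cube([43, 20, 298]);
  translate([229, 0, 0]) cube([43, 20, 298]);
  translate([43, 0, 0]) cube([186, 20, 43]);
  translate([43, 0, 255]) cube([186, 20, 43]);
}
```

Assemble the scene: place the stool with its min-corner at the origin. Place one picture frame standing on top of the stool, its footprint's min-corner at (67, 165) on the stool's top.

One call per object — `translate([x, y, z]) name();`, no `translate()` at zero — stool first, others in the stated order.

stool();
translate([67, 165, 435]) picture_frame();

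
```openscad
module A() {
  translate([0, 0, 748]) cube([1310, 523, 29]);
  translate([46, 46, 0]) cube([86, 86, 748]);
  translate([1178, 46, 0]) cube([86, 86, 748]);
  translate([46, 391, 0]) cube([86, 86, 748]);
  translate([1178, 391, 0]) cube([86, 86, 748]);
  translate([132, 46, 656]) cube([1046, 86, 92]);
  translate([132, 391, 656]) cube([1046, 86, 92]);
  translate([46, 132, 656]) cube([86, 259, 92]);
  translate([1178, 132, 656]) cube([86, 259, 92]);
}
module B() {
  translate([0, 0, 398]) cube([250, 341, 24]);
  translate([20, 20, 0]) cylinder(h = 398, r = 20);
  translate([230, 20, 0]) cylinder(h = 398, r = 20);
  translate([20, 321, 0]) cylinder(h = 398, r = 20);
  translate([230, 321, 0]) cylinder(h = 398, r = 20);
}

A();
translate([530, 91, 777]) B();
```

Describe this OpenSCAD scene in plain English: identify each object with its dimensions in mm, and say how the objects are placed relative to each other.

A is a rectangular dining table. The top is 1310×523×29 mm with its upper surface at z = 777 mm. It stands on four 86×86 mm square legs, each inset 46 mm from the nearest pair of top edges, running from the floor to the underside of the top. Four apron rails, 86 mm thick and 92 mm tall, run between adjacent legs with their top edges flush with the underside of the top and their outer faces flush with the legs' outer faces.

B is a four-legged stool. The seat is 250×341 mm, 24 mm thick, top at z = 422 mm. It stands on four round legs, each 40 mm in diameter, from z = 0 to the seat underside, each leg's axis is inset half a diameter from the nearest pair of seat edges (so the leg's bounding box is flush with the corner).

The stool is on top of the table, centred.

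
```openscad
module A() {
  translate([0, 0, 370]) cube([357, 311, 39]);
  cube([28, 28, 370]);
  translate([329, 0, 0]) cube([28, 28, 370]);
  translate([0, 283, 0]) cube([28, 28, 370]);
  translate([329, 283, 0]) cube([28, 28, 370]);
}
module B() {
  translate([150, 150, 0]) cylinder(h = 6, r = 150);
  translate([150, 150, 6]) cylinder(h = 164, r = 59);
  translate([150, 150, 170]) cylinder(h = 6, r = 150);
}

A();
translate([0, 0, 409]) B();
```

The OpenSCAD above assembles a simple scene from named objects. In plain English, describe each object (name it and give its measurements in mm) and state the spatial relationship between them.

A is a four-legged stool. The seat is 357×311 mm, 39 mm thick, top at z = 409 mm. It stands on four square legs, each 28×28 mm in cross-section, from z = 0 to the seat underside, each flush with a corner of the seat.

B is a spool: two coaxial disc flanges of radius 150 mm and thickness 6 mm, joined by a core cylinder of radius 59 mm and height 164 mm. The lower flange rests on z = 0 and the three cylinders share a vertical axis.

The spool is on top of the stool.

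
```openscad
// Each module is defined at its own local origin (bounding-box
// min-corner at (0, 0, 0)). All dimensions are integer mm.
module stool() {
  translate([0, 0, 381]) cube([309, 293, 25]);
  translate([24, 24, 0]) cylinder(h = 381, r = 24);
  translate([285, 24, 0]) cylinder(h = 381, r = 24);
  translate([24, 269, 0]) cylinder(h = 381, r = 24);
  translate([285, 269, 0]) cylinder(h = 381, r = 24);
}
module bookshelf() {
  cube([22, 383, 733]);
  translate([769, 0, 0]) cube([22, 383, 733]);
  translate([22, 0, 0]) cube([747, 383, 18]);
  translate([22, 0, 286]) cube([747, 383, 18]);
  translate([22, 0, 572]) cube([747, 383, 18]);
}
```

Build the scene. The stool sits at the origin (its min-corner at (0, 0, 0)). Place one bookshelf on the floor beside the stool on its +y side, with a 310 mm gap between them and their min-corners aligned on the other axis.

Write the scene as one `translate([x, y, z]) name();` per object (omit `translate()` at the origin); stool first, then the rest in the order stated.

stool();
translate([0, 603, 0]) bookshelf();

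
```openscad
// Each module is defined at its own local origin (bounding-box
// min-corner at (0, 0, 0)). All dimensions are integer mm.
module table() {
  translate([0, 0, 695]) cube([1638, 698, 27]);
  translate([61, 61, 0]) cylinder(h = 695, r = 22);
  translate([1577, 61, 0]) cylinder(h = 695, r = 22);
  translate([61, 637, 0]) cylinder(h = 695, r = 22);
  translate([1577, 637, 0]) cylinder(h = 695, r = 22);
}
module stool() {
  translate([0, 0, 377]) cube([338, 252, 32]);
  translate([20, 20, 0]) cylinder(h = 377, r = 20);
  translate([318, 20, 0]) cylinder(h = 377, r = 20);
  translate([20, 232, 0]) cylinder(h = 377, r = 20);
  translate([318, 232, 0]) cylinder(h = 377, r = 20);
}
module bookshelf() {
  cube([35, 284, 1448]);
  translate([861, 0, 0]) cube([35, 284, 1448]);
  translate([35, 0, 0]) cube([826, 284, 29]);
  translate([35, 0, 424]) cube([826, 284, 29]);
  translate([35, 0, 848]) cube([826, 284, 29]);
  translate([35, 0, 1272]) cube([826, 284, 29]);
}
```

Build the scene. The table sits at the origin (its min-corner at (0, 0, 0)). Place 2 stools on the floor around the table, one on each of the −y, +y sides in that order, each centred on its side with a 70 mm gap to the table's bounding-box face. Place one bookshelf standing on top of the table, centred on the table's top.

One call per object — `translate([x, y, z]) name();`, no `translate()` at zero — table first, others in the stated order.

table();
translate([650, -322, 0]) stool();
translate([650, 768, 0]) stool();
translate([371, 207, 722]) bookshelf();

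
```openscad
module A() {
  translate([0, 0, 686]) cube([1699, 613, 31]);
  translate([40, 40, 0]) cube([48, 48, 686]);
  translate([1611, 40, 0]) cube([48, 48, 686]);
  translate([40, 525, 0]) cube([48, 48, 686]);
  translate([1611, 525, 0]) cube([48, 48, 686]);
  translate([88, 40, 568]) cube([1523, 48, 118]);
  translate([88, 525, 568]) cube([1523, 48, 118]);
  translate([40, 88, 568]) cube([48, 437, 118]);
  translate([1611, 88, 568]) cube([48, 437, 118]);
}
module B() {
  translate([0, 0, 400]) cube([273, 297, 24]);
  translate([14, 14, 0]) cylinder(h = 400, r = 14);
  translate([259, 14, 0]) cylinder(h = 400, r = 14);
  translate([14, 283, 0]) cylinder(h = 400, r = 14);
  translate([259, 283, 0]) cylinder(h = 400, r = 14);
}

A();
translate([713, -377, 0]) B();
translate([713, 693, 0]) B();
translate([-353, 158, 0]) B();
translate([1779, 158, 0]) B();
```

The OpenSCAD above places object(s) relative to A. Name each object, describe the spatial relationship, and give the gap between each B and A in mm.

Each stool's nearest face is 80 mm from the table's bounding box.

A is a table. B is a stool. Four stools sit around the table at the −y, +y, −x, +x sides. The gap between each stool and the table is 80 mm.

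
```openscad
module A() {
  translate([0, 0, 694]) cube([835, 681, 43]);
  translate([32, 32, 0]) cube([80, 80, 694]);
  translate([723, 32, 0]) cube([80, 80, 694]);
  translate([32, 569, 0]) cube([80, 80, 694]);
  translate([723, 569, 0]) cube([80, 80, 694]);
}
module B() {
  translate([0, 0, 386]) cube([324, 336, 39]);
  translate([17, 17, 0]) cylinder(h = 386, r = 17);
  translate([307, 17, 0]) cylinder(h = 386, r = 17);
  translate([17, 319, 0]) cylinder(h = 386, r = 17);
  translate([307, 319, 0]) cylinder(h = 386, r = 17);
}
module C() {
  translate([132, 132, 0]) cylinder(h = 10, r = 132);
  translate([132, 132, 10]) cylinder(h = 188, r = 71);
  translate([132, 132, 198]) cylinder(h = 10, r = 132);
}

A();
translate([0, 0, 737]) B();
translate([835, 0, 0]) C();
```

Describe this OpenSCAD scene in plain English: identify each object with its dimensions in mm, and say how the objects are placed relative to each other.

A is a rectangular dining table. The top is 835×681×43 mm with its upper surface at z = 737 mm. It stands on four 80×80 mm square legs, each inset 32 mm from the nearest pair of top edges, running from the floor to the underside of the top.

B is a simple wooden stool: a rectangular seat 324 mm (x) by 336 mm (y), 39 mm thick, top face at z = 425 mm, on four round legs, each 34 mm in diameter. The legs rest on z = 0, each leg's axis is inset half a diameter from the nearest pair of seat edges (so the leg's bounding box is flush with the corner).

C is a spool: two coaxial disc flanges of radius 132 mm and thickness 10 mm, joined by a core cylinder of radius 71 mm and height 188 mm. The lower flange rests on z = 0 and the three cylinders share a vertical axis.

The stool is on top of the table. The spool is against the table's +x side, with their −y faces flush.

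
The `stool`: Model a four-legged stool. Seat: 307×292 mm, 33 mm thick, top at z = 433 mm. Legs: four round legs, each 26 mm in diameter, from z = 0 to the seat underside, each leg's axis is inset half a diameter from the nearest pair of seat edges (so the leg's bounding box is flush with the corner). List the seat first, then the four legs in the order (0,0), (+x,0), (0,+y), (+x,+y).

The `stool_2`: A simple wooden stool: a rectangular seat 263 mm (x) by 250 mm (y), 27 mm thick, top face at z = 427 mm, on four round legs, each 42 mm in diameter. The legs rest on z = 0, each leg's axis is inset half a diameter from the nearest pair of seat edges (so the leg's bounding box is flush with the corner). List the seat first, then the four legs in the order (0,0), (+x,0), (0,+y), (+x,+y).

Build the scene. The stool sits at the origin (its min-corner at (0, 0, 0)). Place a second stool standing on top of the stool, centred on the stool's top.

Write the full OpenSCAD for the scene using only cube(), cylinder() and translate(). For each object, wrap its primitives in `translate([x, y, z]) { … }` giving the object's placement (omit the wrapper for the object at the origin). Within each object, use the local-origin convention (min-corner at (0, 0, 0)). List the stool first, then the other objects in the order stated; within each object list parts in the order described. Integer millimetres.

translate([0, 0, 400]) cube([307, 292, 33]);
translate([13, 13, 0]) cylinder(h = 400, r = 13);
translate([294, 13, 0]) cylinder(h = 400, r = 13);
translate([13, 279, 0]) cylinder(h = 400, r = 13);
translate([294, 279, 0]) cylinder(h = 400, r = 13);
translate([22, 21, 433]) {
  translate([0, 0, 400]) cube([263, 250, 27]);
  translate([21, 21, 0]) cylinder(h = 400, r = 21);
  translate([242, 21, 0]) cylinder(h = 400, r = 21);
  translate([21, 229, 0]) cylinder(h = 400, r = 21);
  translate([242, 229, 0]) cylinder(h = 400, r = 21);
}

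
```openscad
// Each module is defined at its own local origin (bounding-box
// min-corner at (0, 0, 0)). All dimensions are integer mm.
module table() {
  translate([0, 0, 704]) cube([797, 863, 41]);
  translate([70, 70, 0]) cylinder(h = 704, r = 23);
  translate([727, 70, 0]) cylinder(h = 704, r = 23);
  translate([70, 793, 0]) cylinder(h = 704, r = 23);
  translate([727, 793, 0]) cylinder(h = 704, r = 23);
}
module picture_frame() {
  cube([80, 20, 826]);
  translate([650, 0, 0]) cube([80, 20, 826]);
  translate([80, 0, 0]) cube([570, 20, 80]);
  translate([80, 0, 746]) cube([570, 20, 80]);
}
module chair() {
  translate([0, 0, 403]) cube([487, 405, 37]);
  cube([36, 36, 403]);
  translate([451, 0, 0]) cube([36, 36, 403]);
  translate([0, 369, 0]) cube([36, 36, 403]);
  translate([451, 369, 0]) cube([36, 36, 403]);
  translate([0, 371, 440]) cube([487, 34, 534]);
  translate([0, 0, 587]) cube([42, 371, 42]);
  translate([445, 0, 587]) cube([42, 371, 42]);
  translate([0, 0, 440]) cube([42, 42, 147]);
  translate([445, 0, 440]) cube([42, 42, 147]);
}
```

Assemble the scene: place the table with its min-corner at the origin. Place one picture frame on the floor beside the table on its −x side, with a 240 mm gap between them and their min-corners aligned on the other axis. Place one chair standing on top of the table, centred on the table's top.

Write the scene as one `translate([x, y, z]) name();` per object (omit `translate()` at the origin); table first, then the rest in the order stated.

table();
translate([-970, 0, 0]) picture_frame();
translate([155, 229, 745]) chair();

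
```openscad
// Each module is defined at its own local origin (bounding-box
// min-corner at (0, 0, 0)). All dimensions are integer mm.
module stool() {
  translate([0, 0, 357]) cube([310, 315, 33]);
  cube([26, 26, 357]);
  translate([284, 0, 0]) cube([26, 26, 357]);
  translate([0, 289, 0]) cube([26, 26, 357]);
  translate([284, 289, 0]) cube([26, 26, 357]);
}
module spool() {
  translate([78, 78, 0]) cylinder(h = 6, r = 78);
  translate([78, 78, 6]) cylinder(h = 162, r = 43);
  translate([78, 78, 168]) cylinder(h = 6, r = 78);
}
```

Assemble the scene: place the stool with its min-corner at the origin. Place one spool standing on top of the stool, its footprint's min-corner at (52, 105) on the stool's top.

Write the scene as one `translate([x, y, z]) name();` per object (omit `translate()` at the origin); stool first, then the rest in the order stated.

stool();
translate([52, 105, 390]) spool();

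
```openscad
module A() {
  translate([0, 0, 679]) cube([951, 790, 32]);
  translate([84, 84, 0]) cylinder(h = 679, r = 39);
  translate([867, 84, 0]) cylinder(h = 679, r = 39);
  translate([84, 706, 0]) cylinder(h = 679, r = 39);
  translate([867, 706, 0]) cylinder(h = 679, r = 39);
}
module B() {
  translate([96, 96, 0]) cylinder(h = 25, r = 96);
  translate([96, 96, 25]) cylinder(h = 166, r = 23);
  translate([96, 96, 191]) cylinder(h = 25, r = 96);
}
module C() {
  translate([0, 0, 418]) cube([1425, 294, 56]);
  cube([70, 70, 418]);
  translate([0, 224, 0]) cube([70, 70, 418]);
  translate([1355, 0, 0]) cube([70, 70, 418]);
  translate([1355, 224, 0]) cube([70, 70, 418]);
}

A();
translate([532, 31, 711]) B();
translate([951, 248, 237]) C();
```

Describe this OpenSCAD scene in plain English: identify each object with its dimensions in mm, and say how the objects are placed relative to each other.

A is a table: top 951 mm (x) × 790 mm (y), 32 mm thick, upper face at z = 711 mm, on four round legs of 78 mm diameter, each leg's bounding box inset 45 mm from the nearest pair of top edges, running from z = 0 to the bottom of the top.

B is a spool: two coaxial disc flanges of radius 96 mm and thickness 25 mm, joined by a core cylinder of radius 23 mm and height 166 mm. The lower flange rests on z = 0 and the three cylinders share a vertical axis.

C is a long wooden bench with a 1425 mm (x) × 294 mm (y) seat, 56 mm thick, its top surface 474 mm above the floor. Four 70 mm square legs at the seat corners, flush with the edges, run from z = 0 to the seat underside.

The spool is on top of the table. The bench is beside the table with their tops flush at z = 711.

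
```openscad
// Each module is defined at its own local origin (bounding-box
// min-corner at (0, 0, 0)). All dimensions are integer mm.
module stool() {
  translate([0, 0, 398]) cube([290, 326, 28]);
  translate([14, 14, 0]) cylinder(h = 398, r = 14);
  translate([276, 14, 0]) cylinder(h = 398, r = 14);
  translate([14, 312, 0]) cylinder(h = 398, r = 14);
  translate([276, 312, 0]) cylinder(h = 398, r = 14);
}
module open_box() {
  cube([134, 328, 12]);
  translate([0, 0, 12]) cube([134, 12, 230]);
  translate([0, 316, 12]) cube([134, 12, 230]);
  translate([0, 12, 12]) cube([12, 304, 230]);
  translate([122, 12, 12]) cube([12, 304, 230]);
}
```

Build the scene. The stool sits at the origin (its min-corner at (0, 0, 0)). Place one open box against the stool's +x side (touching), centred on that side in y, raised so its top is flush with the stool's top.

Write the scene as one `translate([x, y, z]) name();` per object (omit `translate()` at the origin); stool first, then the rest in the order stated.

stool();
translate([290, -1, 184]) open_box();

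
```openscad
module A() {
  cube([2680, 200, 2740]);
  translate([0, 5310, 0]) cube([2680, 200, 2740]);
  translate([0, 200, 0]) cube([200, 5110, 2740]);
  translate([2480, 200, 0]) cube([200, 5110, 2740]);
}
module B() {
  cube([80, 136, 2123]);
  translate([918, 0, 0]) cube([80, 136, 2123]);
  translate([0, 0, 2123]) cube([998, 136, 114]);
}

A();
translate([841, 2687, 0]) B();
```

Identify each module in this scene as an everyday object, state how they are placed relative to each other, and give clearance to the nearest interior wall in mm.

Clearances: x = 641, y = 2487; minimum 641 mm.

A is a house frame. B is a door frame. The door frame sits inside the house frame, centred. The clearance to the nearest interior wall is 641 mm.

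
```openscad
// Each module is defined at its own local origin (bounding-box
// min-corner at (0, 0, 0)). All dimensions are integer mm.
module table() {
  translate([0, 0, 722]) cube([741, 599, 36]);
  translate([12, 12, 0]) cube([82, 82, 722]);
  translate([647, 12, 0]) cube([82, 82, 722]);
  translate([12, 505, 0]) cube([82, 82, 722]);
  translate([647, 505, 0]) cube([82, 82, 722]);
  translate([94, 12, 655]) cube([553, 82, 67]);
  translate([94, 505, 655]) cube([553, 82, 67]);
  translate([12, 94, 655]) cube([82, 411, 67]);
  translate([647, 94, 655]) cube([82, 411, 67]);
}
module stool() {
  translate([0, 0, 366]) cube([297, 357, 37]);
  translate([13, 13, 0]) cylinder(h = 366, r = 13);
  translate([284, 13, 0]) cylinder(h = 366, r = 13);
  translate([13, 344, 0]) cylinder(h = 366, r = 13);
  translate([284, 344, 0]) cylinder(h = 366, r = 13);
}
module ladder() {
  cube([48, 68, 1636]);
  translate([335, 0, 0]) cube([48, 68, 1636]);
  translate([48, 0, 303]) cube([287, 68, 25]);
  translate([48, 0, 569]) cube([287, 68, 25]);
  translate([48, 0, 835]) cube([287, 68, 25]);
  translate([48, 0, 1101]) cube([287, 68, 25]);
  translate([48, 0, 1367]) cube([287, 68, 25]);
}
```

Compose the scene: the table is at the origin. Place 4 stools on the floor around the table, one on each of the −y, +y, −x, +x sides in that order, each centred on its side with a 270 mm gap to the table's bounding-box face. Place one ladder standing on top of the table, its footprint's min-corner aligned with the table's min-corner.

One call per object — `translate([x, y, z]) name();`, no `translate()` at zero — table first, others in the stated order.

table();
translate([222, -627, 0]) stool();
translate([222, 869, 0]) stool();
translate([-567, 121, 0]) stool();
translate([1011, 121, 0]) stool();
translate([0, 0, 758]) ladder();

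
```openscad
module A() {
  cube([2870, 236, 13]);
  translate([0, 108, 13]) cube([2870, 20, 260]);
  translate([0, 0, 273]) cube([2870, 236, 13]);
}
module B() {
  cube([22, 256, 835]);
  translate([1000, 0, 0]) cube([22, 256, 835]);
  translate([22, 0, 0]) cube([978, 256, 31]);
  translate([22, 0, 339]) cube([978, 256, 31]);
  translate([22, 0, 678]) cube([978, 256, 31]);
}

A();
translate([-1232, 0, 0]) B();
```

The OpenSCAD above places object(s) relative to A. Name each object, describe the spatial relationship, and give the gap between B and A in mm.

The bookshelf's nearest face is 210 mm from the I-beam's −x face.

A is an I-beam. B is a bookshelf. The bookshelf is on the floor beside the I-beam on its −x side. The gap between the bookshelf and the I-beam is 210 mm.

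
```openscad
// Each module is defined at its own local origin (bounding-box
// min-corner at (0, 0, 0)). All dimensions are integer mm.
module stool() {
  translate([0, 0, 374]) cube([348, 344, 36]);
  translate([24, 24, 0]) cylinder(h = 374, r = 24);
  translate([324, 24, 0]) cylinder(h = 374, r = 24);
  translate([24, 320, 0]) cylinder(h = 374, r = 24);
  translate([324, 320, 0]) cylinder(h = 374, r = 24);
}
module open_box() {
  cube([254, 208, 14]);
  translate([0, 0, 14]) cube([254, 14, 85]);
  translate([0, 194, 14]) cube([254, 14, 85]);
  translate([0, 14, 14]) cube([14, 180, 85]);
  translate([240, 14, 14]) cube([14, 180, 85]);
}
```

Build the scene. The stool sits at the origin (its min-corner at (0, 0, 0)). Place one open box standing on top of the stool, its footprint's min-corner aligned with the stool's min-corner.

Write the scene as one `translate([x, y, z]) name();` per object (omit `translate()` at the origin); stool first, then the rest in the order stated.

stool();
translate([0, 0, 410]) open_box();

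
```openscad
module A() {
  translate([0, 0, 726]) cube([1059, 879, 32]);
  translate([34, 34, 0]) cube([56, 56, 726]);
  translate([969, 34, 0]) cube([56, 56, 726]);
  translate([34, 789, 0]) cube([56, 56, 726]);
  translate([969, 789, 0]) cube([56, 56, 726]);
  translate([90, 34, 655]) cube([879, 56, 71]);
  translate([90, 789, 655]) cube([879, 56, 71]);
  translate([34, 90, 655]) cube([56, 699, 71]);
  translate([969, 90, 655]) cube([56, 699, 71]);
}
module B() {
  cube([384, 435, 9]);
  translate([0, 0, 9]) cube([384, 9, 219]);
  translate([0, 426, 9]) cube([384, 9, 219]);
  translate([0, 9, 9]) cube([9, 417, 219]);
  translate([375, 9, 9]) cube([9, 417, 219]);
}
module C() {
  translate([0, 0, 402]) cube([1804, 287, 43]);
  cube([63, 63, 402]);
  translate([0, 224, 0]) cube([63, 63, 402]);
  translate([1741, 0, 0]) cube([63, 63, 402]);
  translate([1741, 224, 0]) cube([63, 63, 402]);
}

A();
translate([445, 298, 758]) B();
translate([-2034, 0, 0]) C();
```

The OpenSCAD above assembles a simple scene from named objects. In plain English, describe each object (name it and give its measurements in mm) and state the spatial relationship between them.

A is a rectangular dining table. The top is 1059×879×32 mm with its upper surface at z = 758 mm. It stands on four 56×56 mm square legs, each inset 34 mm from the nearest pair of top edges, running from the floor to the underside of the top. Four apron rails, 56 mm thick and 71 mm tall, run between adjacent legs with their top edges flush with the underside of the top and their outer faces flush with the legs' outer faces.

B is an open storage box with external size 384×435×228 mm and wall thickness 9 mm (the base is also 9 mm thick). The base covers the whole footprint; the four walls stand on the base, with the y-facing walls full-width and the x-facing walls fitting between their inner faces.

C is a bench: a 1804×287 mm seat slab, 43 mm thick, top at z = 445 mm, on four 63×63 mm square legs flush with the seat corners and standing on z = 0.

The open box is on top of the table. The bench is on the floor beside the table on its −x side.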